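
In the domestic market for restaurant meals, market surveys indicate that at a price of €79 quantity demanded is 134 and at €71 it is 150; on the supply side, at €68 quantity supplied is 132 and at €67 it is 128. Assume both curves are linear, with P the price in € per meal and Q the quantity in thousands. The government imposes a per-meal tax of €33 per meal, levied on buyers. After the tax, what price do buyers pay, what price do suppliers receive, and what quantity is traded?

Buyers pay €94; suppliers receive €61; quantity = 104.

Demand slope: (150 − 134)/(71 − 79) = -2, so Qd = 292 − 2P.
Supply slope: (128 − 132)/(67 − 68) = 4, so Qs = 4P − 140.
Before the tax: set 292 − 2P = 4P − 140 → P* = €72, Q* = 148.
With the tax collected from buyers, demand (in seller-price terms) shifts: Qd = 292 − 2(P + 33).
New equilibrium: buyers pay €94, suppliers receive €61, Q = 104. (Wedge: Pb − Ps = 33.)
The less price-elastic side of the market bears the larger share of a per-unit tax.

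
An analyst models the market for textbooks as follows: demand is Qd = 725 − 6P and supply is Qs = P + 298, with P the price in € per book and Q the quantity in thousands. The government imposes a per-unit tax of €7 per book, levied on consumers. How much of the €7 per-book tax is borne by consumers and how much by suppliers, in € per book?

Consumers bear €1 per book; suppliers bear €6 per book.

Before the tax: set 725 − 6P = P + 298 → P* = €61, Q* = 359.
With the tax collected from consumers, demand (in seller-price terms) shifts: Qd = 725 − 6(P + 7).
Solving gives Q = 353 with consumers paying €62 and suppliers receiving €55 (the €7 wedge).
Burden on consumers: €1; on suppliers: €6. (They sum to €7.)
The less price-elastic side of the market bears the larger share of a per-unit tax.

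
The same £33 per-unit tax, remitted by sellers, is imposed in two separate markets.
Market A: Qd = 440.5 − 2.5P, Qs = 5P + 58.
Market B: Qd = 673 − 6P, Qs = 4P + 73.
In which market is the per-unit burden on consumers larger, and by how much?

Market A: pre-tax P* = £51, Q* = 313; post-tax Q = 258; per-unit burden on consumers = £22.
Market B: pre-tax P* = £60, Q* = 313; post-tax Q = 233.8; per-unit burden on consumers = £13.2.
Difference: £22 vs £13.2 → market A is larger by £8.8.

Market A, by £8.8.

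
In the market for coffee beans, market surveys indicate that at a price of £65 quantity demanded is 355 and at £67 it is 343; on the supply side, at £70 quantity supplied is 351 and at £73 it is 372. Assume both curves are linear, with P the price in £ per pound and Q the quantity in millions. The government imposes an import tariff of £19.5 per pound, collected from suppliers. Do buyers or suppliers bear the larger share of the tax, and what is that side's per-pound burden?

Demand slope: (343 − 355)/(67 − 65) = -6, so Qd = 745 − 6P.
Supply slope: (372 − 351)/(73 − 70) = 7, so Qs = 7P − 139.
Before the tax: set 745 − 6P = 7P − 139 → P* = £68, Q* = 337.
With the tax collected from suppliers, supply shifts: Qs = 7(P − 19.5) − 139.
New equilibrium: buyers pay £78.5, suppliers receive £59, Q = 274. (Wedge: Pb − Ps = 19.5.)
Per-pound burden: buyers £10.5, suppliers £9.
Buyers take the larger share because demand is less price-elastic here (demand slope 6 vs supply slope 7).
The less price-elastic side of the market bears the larger share of a per-unit tax.

Buyers bear the larger share: £10.5 per pound.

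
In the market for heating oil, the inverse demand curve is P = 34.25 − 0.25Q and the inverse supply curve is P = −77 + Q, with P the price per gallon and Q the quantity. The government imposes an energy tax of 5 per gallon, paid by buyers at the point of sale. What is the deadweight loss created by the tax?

Deadweight loss = 10.

Rewrite in direct form: Qd = 137 − 4P and Qs = P + 77.
Without the tax, 137 − 4P = P + 77 gives 5P = 60, so P* = 12 and Q* = 89.
With the tax collected from buyers, demand (in seller-price terms) shifts: Qd = 137 − 4(P + 5).
Solving gives Q = 85 with buyers paying 13 and producers receiving 8 (the 5 wedge).
Quantity falls by |ΔQ| = |89 − 85| = 4.
DWL = ½ · t · |ΔQ| = ½ · 5 · 4 = 10.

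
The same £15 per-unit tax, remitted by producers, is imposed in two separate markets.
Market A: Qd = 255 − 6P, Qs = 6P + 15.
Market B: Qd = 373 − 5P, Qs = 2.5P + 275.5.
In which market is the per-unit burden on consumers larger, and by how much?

Market A, by £2.5.

Market A: pre-tax P* = £20, Q* = 135; post-tax Q = 90; per-unit burden on consumers = £7.5.
Market B: pre-tax P* = £13, Q* = 308; post-tax Q = 283; per-unit burden on consumers = £5.
Difference: £7.5 vs £5 → market A is larger by £2.5.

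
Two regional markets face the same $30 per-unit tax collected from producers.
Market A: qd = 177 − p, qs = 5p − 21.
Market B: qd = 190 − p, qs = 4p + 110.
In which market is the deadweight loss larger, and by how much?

Market A: pre-tax p* = $33, q* = 144; post-tax q = 119; deadweight loss = $375.
Market B: pre-tax p* = $16, q* = 174; post-tax q = 150; deadweight loss = $360.
Difference: $375 vs $360 → market A is larger by $15.

Market A, by $15.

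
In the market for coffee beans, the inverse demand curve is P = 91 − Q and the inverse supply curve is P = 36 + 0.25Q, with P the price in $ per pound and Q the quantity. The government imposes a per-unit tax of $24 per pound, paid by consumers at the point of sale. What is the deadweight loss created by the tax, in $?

Rewrite in direct form: Qd = 91 − P and Qs = 4P − 144.
Before the tax: set 91 − P = 4P − 144 → P* = $47, Q* = 44.
With the tax collected from consumers, demand (in seller-price terms) shifts: Qd = 91 − (P + 24).
Solving gives Q = 24.8 with consumers paying $66.2 and producers receiving $42.2 (the $24 wedge).
Quantity falls by |ΔQ| = |44 − 24.8| = 19.2.
DWL = ½ · t · |ΔQ| = ½ · 24 · 19.2 = $230.4.

Deadweight loss = $230.4.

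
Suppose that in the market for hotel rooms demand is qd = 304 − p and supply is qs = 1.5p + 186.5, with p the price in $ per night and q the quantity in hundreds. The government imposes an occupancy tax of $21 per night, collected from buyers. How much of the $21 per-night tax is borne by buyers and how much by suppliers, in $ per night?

Buyers bear $12.6 per night; suppliers bear $8.4 per night.

Without the tax, 304 − p = 1.5p + 186.5 gives 2.5p = 117.5, so p* = $47 and q* = 257.
With the tax collected from buyers, demand (in seller-price terms) shifts: qd = 304 − (p + 21).
Solving gives q = 244.4 with buyers paying $59.6 and suppliers receiving $38.6 (the $21 wedge).
Burden on buyers: $12.6; on suppliers: $8.4. (They sum to $21.)
The less price-elastic side of the market bears the larger share of a per-unit tax.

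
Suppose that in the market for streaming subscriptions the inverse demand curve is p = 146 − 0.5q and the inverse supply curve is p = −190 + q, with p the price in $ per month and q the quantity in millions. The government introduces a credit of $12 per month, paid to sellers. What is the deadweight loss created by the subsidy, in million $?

Inverting to q(p) form: qd = 292 − 2p; qs = p + 190.
Without the subsidy, 292 − 2p = p + 190 gives 3p = 102, so p* = $34 and q* = 224.
With a per-unit subsidy paid to sellers, each receives p + 12 per unit sold, so supply becomes qs = (p + 12) + 190.
Solving gives q = 232 with consumers paying $30 and sellers receiving $42 (the $12 wedge).
Quantity rises by |ΔQ| = |224 − 232| = 8.
DWL = ½ · t · |ΔQ| = ½ · 12 · 8 = $48.

Deadweight loss = $48 million.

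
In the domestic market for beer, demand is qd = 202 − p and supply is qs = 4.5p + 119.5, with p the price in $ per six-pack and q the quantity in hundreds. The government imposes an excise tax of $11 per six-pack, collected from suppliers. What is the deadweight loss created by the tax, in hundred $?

Deadweight loss = $49.5 hundred.

Without the tax, 202 − p = 4.5p + 119.5 gives 5.5p = 82.5, so p* = $15 and q* = 187.
With the tax collected from suppliers, supply shifts: qs = 4.5(p − 11) + 119.5.
New equilibrium: consumers pay $24, suppliers receive $13, q = 178. (Wedge: pb − ps = 11.)
Quantity falls by |ΔQ| = |187 − 178| = 9.
DWL = ½ · t · |ΔQ| = ½ · 11 · 9 = $49.5.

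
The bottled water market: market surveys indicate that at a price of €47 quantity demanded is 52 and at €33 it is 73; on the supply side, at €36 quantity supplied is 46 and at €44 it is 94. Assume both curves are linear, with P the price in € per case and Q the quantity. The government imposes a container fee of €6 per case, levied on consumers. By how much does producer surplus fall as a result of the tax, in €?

Demand slope: (73 − 52)/(33 − 47) = -1.5, so Qd = 122.5 − 1.5P.
Supply slope: (94 − 46)/(44 − 36) = 6, so Qs = 6P − 170.
Before the tax: set 122.5 − 1.5P = 6P − 170 → P* = €39, Q* = 64.
With the tax collected from consumers, demand (in seller-price terms) shifts: Qd = 122.5 − 1.5(P + 6).
Solving gives Q = 56.8 with consumers paying €43.8 and suppliers receiving €37.8 (the €6 wedge).
ΔPS is the trapezoid between Q = 56.8 and Q = 64 of height €1.2: ½ · (64 + 56.8) · 1.2 = €72.48.

Producer surplus falls by €72.48.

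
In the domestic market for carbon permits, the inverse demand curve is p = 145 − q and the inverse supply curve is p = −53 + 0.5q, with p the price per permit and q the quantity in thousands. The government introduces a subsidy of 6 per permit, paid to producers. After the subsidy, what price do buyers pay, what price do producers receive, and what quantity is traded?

Rewrite in direct form: qd = 145 − p and qs = 2p + 106.
Without the subsidy, 145 − p = 2p + 106 gives 3p = 39, so p* = 13 and q* = 132.
With a per-unit subsidy paid to producers, each receives p + 6 per unit sold, so supply becomes qs = 2(p + 6) + 106.
Solving gives q = 136 with buyers paying 9 and producers receiving 15 (the 6 wedge).

Buyers pay 9; producers receive 15; quantity = 136.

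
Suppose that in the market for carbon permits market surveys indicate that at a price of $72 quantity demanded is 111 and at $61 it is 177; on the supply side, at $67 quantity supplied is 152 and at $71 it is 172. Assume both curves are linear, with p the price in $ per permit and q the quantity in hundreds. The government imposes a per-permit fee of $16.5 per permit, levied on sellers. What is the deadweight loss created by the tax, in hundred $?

Deadweight loss = $371.25 hundred.

Demand slope: (177 − 111)/(61 − 72) = -6, so qd = 543 − 6p.
Supply slope: (172 − 152)/(71 − 67) = 5, so qs = 5p − 183.
Without the tax, 543 − 6p = 5p − 183 gives 11p = 726, so p* = $66 and q* = 147.
With the tax collected from sellers, supply shifts: qs = 5(p − 16.5) − 183.
Solving gives q = 102 with consumers paying $73.5 and sellers receiving $57 (the $16.5 wedge).
Quantity falls by |ΔQ| = |147 − 102| = 45.
DWL = ½ · t · |ΔQ| = ½ · 16.5 · 45 = $371.25.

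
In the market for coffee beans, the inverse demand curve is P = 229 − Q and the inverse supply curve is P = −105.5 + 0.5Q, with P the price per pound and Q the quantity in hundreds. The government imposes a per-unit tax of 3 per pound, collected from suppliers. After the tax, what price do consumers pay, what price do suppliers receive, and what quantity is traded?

Consumers pay 8; suppliers receive 5; quantity = 221.

Inverting to Q(P) form: Qd = 229 − P; Qs = 2P + 211.
Before the tax: set 229 − P = 2P + 211 → P* = 6, Q* = 223.
With the tax collected from suppliers, supply shifts: Qs = 2(P − 3) + 211.
New equilibrium: consumers pay 8, suppliers receive 5, Q = 221. (Wedge: Pb − Ps = 3.)
The less price-elastic side of the market bears the larger share of a per-unit tax.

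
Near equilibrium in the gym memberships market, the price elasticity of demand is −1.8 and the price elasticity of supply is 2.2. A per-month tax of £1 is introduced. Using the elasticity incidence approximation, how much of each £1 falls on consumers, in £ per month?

Incidence ratio: consumers' share ≈ εs / (εs + |εd|) = 2.2 / (2.2 + 1.8) = 0.55.
So consumers bear ≈ 0.55 × £1 = £0.55; sellers bear £0.45.

Consumers bear ≈ £0.55 per month.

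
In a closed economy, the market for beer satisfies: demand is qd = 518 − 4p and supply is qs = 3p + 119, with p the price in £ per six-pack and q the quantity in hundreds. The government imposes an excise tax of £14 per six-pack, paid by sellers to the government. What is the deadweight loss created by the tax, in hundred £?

Without the tax, 518 − 4p = 3p + 119 gives 7p = 399, so p* = £57 and q* = 290.
With the tax collected from sellers, supply shifts: qs = 3(p − 14) + 119.
Solving gives q = 266 with buyers paying £63 and sellers receiving £49 (the £14 wedge).
Quantity falls by |ΔQ| = |290 − 266| = 24.
DWL = ½ · t · |ΔQ| = ½ · 14 · 24 = £168.

Deadweight loss = £168 hundred.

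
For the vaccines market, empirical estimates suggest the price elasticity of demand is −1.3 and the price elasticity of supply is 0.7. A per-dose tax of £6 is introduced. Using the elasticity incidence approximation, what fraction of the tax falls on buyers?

Incidence ratio: buyers' share ≈ εs / (εs + |εd|) = 0.7 / (0.7 + 1.3) = 0.35.
Supply is the less elastic side, so buyers bear the smaller share.

Buyers' share ≈ 0.35.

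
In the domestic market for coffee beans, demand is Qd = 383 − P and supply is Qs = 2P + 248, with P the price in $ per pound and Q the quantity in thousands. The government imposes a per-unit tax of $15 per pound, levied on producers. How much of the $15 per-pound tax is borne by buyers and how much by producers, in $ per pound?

Buyers bear $10 per pound; producers bear $5 per pound.

Without the tax, 383 − P = 2P + 248 gives 3P = 135, so P* = $45 and Q* = 338.
With the tax collected from producers, supply shifts: Qs = 2(P − 15) + 248.
New equilibrium: buyers pay $55, producers receive $40, Q = 328. (Wedge: Pb − Ps = 15.)
Burden on buyers: $10; on producers: $5. (They sum to $15.)
The less price-elastic side of the market bears the larger share of a per-unit tax.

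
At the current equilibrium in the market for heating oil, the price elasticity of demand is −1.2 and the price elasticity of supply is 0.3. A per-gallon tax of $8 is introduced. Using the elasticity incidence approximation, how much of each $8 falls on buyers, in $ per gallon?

Buyers bear ≈ $1.6 per gallon.

Incidence ratio: buyers' share ≈ εs / (εs + |εd|) = 0.3 / (0.3 + 1.2) = 0.2.
So buyers bear ≈ 0.2 × $8 = $1.6; suppliers bear $6.4.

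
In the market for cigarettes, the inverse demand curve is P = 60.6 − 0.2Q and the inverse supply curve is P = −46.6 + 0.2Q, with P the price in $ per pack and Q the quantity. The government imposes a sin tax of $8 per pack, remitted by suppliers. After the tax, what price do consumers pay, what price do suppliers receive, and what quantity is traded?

Consumers pay $11; suppliers receive $3; quantity = 248.

Inverting to Q(P) form: Qd = 303 − 5P; Qs = 5P + 233.
Without the tax, 303 − 5P = 5P + 233 gives 10P = 70, so P* = $7 and Q* = 268.
With the tax collected from suppliers, supply shifts: Qs = 5(P − 8) + 233.
Solving gives Q = 248 with consumers paying $11 and suppliers receiving $3 (the $8 wedge).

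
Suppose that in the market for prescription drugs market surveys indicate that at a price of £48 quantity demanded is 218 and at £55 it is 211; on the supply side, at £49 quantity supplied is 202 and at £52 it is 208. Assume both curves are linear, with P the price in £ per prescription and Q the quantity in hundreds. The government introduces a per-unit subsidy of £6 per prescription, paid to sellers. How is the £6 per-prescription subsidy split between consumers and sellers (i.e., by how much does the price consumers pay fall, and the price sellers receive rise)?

Demand slope: (211 − 218)/(55 − 48) = -1, so Qd = 266 − P.
Supply slope: (208 − 202)/(52 − 49) = 2, so Qs = 2P + 104.
Before the subsidy: set 266 − P = 2P + 104 → P* = £54, Q* = 212.
With a per-unit subsidy paid to sellers, each receives P + 6 per unit sold, so supply becomes Qs = 2(P + 6) + 104.
New equilibrium: consumers pay £50, sellers receive £56, Q = 216. (Wedge: Pb − Ps = −6.)
Gain to consumers: £4; to sellers: £2. (They sum to £6.)

Consumers gain £4 per prescription; sellers gain £2 per prescription.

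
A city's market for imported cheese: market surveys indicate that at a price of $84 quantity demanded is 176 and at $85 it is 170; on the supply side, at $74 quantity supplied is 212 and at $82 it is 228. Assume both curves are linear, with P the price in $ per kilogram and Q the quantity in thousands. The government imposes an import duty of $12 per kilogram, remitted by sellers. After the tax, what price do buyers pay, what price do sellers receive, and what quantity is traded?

Buyers pay $80; sellers receive $68; quantity = 200.

Demand slope: (170 − 176)/(85 − 84) = -6, so Qd = 680 − 6P.
Supply slope: (228 − 212)/(82 − 74) = 2, so Qs = 2P + 64.
Before the tax: set 680 − 6P = 2P + 64 → P* = $77, Q* = 218.
With the tax collected from sellers, supply shifts: Qs = 2(P − 12) + 64.
New equilibrium: buyers pay $80, sellers receive $68, Q = 200. (Wedge: Pb − Ps = 12.)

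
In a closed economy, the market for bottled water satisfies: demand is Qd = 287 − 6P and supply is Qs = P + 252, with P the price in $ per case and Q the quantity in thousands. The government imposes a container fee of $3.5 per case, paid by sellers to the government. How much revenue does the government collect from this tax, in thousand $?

Before the tax: set 287 − 6P = P + 252 → P* = $5, Q* = 257.
With the tax collected from sellers, supply shifts: Qs = (P − 3.5) + 252.
Solving gives Q = 254 with consumers paying $5.5 and sellers receiving $2 (the $3.5 wedge).
Revenue = t · Q = 3.5 · 254 = $889.

Tax revenue = $889 thousand.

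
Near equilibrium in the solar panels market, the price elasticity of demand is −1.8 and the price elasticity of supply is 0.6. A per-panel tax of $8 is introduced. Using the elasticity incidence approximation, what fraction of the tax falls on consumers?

Consumers' share ≈ 0.25.

Incidence ratio: consumers' share ≈ εs / (εs + |εd|) = 0.6 / (0.6 + 1.8) = 0.25.
Supply is the less elastic side, so consumers bear the smaller share.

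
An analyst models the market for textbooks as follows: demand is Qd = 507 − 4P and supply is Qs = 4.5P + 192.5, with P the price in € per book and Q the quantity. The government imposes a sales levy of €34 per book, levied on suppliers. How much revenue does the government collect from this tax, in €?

Tax revenue = €9758.

Before the tax: set 507 − 4P = 4.5P + 192.5 → P* = €37, Q* = 359.
With the tax collected from suppliers, supply shifts: Qs = 4.5(P − 34) + 192.5.
New equilibrium: buyers pay €55, suppliers receive €21, Q = 287. (Wedge: Pb − Ps = 34.)
Revenue = t · Q = 34 · 287 = €9758.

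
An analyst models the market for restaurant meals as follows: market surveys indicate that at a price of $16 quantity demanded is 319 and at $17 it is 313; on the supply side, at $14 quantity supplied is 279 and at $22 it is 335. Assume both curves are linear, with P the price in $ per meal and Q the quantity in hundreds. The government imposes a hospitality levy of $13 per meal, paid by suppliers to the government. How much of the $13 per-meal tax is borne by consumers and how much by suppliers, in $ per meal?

Demand slope: (313 − 319)/(17 − 16) = -6, so Qd = 415 − 6P.
Supply slope: (335 − 279)/(22 − 14) = 7, so Qs = 7P + 181.
Without the tax, 415 − 6P = 7P + 181 gives 13P = 234, so P* = $18 and Q* = 307.
With the tax collected from suppliers, supply shifts: Qs = 7(P − 13) + 181.
New equilibrium: consumers pay $25, suppliers receive $12, Q = 265. (Wedge: Pb − Ps = 13.)
Burden on consumers: $7; on suppliers: $6. (They sum to $13.)

Consumers bear $7 per meal; suppliers bear $6 per meal.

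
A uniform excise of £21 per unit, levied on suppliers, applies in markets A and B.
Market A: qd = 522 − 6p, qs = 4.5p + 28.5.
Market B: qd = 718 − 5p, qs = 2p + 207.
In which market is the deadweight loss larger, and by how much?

Market A, by £252.

Market A: pre-tax p* = £47, q* = 240; post-tax q = 186; deadweight loss = £567.
Market B: pre-tax p* = £73, q* = 353; post-tax q = 323; deadweight loss = £315.
Difference: £567 vs £315 → market A is larger by £252.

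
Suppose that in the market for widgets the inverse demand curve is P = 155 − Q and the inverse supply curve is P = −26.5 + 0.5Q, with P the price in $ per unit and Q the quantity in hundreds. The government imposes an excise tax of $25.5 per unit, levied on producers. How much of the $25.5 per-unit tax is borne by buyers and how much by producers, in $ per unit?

Buyers bear $17 per unit; producers bear $8.5 per unit.

Inverting to Q(P) form: Qd = 155 − P; Qs = 2P + 53.
Without the tax, 155 − P = 2P + 53 gives 3P = 102, so P* = $34 and Q* = 121.
With the tax collected from producers, supply shifts: Qs = 2(P − 25.5) + 53.
Solving gives Q = 104 with buyers paying $51 and producers receiving $25.5 (the $25.5 wedge).
Burden on buyers: $17; on producers: $8.5. (They sum to $25.5.)
The less price-elastic side of the market bears the larger share of a per-unit tax.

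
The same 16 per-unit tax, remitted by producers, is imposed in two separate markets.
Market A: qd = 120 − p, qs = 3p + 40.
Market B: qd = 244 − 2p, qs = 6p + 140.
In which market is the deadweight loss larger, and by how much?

Market A: pre-tax p* = 20, q* = 100; post-tax q = 88; deadweight loss = 96.
Market B: pre-tax p* = 13, q* = 218; post-tax q = 194; deadweight loss = 192.
Difference: 96 vs 192 → market B is larger by 96.

Market B, by 96.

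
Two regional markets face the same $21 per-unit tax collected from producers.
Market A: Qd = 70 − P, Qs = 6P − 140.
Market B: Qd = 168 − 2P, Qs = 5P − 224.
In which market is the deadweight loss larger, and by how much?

Market A: pre-tax P* = $30, Q* = 40; post-tax Q = 22; deadweight loss = $189.
Market B: pre-tax P* = $56, Q* = 56; post-tax Q = 26; deadweight loss = $315.
Difference: $189 vs $315 → market B is larger by $126.

Market B, by $126.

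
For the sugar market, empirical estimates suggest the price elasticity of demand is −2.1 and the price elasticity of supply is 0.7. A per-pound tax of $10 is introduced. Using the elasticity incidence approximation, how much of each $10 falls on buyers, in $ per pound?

Incidence ratio: buyers' share ≈ εs / (εs + |εd|) = 0.7 / (0.7 + 2.1) = 0.25.
So buyers bear ≈ 0.25 × $10 = $2.5; producers bear $7.5.

Buyers bear ≈ $2.5 per pound.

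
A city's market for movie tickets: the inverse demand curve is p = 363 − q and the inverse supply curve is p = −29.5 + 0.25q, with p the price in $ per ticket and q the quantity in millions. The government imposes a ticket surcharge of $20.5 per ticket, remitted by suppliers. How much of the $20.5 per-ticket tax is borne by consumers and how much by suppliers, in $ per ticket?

Inverting to q(p) form: qd = 363 − p; qs = 4p + 118.
Before the tax: set 363 − p = 4p + 118 → p* = $49, q* = 314.
With the tax collected from suppliers, supply shifts: qs = 4(p − 20.5) + 118.
New equilibrium: consumers pay $65.4, suppliers receive $44.9, q = 297.6. (Wedge: pb − ps = 20.5.)
Burden on consumers: $16.4; on suppliers: $4.1. (They sum to $20.5.)

Consumers bear $16.4 per ticket; suppliers bear $4.1 per ticket.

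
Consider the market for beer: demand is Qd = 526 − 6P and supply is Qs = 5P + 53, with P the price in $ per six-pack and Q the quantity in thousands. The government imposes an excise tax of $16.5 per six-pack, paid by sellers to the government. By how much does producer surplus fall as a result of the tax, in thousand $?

Without the tax, 526 − 6P = 5P + 53 gives 11P = 473, so P* = $43 and Q* = 268.
With the tax collected from sellers, supply shifts: Qs = 5(P − 16.5) + 53.
New equilibrium: buyers pay $50.5, sellers receive $34, Q = 223. (Wedge: Pb − Ps = 16.5.)
ΔPS is the trapezoid between Q = 223 and Q = 268 of height $9: ½ · (268 + 223) · 9 = $2209.5.

Producer surplus falls by $2209.5 thousand.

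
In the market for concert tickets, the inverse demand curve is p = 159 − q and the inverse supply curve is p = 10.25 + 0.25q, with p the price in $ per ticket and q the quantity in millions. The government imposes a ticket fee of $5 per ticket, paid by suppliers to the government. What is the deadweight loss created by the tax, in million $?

Rewrite in direct form: qd = 159 − p and qs = 4p − 41.
Before the tax: set 159 − p = 4p − 41 → p* = $40, q* = 119.
With the tax collected from suppliers, supply shifts: qs = 4(p − 5) − 41.
Solving gives q = 115 with buyers paying $44 and suppliers receiving $39 (the $5 wedge).
Quantity falls by |ΔQ| = |119 − 115| = 4.
DWL = ½ · t · |ΔQ| = ½ · 5 · 4 = $10.

Deadweight loss = $10 million.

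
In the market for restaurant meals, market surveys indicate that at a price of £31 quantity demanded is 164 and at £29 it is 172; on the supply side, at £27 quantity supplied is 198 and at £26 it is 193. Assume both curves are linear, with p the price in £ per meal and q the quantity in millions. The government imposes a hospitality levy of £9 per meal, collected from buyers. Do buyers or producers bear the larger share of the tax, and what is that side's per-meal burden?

Demand slope: (172 − 164)/(29 − 31) = -4, so qd = 288 − 4p.
Supply slope: (193 − 198)/(26 − 27) = 5, so qs = 5p + 63.
Before the tax: set 288 − 4p = 5p + 63 → p* = £25, q* = 188.
With the tax collected from buyers, demand (in seller-price terms) shifts: qd = 288 − 4(p + 9).
New equilibrium: buyers pay £30, producers receive £21, q = 168. (Wedge: pb − ps = 9.)
Per-meal burden: buyers £5, producers £4.
Buyers take the larger share because demand is less price-elastic here (demand slope 4 vs supply slope 5).
The less price-elastic side of the market bears the larger share of a per-unit tax.

Buyers bear the larger share: £5 per meal.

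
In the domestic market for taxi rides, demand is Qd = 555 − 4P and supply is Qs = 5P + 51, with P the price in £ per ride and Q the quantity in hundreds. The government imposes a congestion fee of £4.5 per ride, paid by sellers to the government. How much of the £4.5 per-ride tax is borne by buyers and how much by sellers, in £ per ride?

Without the tax, 555 − 4P = 5P + 51 gives 9P = 504, so P* = £56 and Q* = 331.
With the tax collected from sellers, supply shifts: Qs = 5(P − 4.5) + 51.
New equilibrium: buyers pay £58.5, sellers receive £54, Q = 321. (Wedge: Pb − Ps = 4.5.)
Burden on buyers: £2.5; on sellers: £2. (They sum to £4.5.)

Buyers bear £2.5 per ride; sellers bear £2 per ride.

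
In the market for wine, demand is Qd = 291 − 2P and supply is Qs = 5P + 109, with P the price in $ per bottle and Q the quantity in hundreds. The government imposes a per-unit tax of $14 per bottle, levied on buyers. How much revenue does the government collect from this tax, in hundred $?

Without the tax, 291 − 2P = 5P + 109 gives 7P = 182, so P* = $26 and Q* = 239.
With the tax collected from buyers, demand (in seller-price terms) shifts: Qd = 291 − 2(P + 14).
New equilibrium: buyers pay $36, suppliers receive $22, Q = 219. (Wedge: Pb − Ps = 14.)
Revenue = t · Q = 14 · 219 = $3066.

Tax revenue = $3066 hundred.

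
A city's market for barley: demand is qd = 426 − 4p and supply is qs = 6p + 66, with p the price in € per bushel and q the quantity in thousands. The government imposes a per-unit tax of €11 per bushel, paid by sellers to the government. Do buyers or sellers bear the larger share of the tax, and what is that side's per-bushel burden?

Before the tax: set 426 − 4p = 6p + 66 → p* = €36, q* = 282.
With the tax collected from sellers, supply shifts: qs = 6(p − 11) + 66.
New equilibrium: buyers pay €42.6, sellers receive €31.6, q = 255.6. (Wedge: pb − ps = 11.)
Per-bushel burden: buyers €6.6, sellers €4.4.
Buyers take the larger share because demand is less price-elastic here (demand slope 4 vs supply slope 6).
The less price-elastic side of the market bears the larger share of a per-unit tax.

Buyers bear the larger share: €6.6 per bushel.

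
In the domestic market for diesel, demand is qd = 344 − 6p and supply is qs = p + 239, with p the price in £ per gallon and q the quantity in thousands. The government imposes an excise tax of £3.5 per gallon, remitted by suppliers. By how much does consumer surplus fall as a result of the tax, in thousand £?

Consumer surplus falls by £126.25 thousand.

Before the tax: set 344 − 6p = p + 239 → p* = £15, q* = 254.
With the tax collected from suppliers, supply shifts: qs = (p − 3.5) + 239.
Solving gives q = 251 with buyers paying £15.5 and suppliers receiving £12 (the £3.5 wedge).
ΔCS is the trapezoid between Q = 251 and Q = 254 of height £0.5: ½ · (254 + 251) · 0.5 = £126.25.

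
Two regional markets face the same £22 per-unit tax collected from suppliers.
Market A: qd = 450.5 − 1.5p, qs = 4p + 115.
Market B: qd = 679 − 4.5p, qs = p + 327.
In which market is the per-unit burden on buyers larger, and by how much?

Market A, by £12.

Market A: pre-tax p* = £61, q* = 359; post-tax q = 335; per-unit burden on buyers = £16.
Market B: pre-tax p* = £64, q* = 391; post-tax q = 373; per-unit burden on buyers = £4.
Difference: £16 vs £4 → market A is larger by £12.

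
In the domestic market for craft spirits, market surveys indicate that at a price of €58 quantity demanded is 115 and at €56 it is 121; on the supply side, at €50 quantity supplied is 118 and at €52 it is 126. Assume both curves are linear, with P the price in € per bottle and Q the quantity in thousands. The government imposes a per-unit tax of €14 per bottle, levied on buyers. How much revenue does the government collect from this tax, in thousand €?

Demand slope: (121 − 115)/(56 − 58) = -3, so Qd = 289 − 3P.
Supply slope: (126 − 118)/(52 − 50) = 4, so Qs = 4P − 82.
Without the tax, 289 − 3P = 4P − 82 gives 7P = 371, so P* = €53 and Q* = 130.
With the tax collected from buyers, demand (in seller-price terms) shifts: Qd = 289 − 3(P + 14).
Solving gives Q = 106 with buyers paying €61 and producers receiving €47 (the €14 wedge).
Revenue = t · Q = 14 · 106 = €1484.

Tax revenue = €1484 thousand.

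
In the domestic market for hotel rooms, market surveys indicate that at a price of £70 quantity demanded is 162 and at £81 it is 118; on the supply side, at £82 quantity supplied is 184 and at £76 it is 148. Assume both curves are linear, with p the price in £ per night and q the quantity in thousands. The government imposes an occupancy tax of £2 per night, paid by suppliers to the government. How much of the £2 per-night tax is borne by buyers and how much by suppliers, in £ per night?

Buyers bear £1.2 per night; suppliers bear £0.8 per night.

Demand slope: (118 − 162)/(81 − 70) = -4, so qd = 442 − 4p.
Supply slope: (148 − 184)/(76 − 82) = 6, so qs = 6p − 308.
Before the tax: set 442 − 4p = 6p − 308 → p* = £75, q* = 142.
With the tax collected from suppliers, supply shifts: qs = 6(p − 2) − 308.
Solving gives q = 137.2 with buyers paying £76.2 and suppliers receiving £74.2 (the £2 wedge).
Burden on buyers: £1.2; on suppliers: £0.8. (They sum to £2.)
The less price-elastic side of the market bears the larger share of a per-unit tax.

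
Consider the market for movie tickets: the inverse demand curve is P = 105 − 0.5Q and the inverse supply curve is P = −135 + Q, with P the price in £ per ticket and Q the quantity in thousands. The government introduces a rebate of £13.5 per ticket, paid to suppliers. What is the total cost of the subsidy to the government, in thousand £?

Government outlay = £2281.5 thousand.

Rewrite in direct form: Qd = 210 − 2P and Qs = P + 135.
Before the subsidy: set 210 − 2P = P + 135 → P* = £25, Q* = 160.
With a per-unit subsidy paid to suppliers, each receives P + 13.5 per unit sold, so supply becomes Qs = (P + 13.5) + 135.
Solving gives Q = 169 with consumers paying £20.5 and suppliers receiving £34 (the £13.5 wedge).
Outlay = t · Q = 13.5 · 169 = £2281.5.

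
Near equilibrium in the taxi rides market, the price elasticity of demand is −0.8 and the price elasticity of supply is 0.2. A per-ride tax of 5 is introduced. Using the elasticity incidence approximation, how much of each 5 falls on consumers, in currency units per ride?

Incidence ratio: consumers' share ≈ εs / (εs + |εd|) = 0.2 / (0.2 + 0.8) = 0.2.
So consumers bear ≈ 0.2 × 5 = 1; suppliers bear 4.

Consumers bear ≈ 1 per ride.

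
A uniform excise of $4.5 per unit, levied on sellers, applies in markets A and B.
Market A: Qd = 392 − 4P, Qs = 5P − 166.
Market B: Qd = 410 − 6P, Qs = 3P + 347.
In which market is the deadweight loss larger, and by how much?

Market A: pre-tax P* = $62, Q* = 144; post-tax Q = 134; deadweight loss = $22.5.
Market B: pre-tax P* = $7, Q* = 368; post-tax Q = 359; deadweight loss = $20.25.
Difference: $22.5 vs $20.25 → market A is larger by $2.25.

Market A, by $2.25.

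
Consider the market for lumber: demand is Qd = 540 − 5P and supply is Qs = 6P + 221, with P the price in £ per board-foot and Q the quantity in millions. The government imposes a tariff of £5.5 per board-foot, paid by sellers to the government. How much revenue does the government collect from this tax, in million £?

Before the tax: set 540 − 5P = 6P + 221 → P* = £29, Q* = 395.
With the tax collected from sellers, supply shifts: Qs = 6(P − 5.5) + 221.
Solving gives Q = 380 with consumers paying £32 and sellers receiving £26.5 (the £5.5 wedge).
Revenue = t · Q = 5.5 · 380 = £2090.

Tax revenue = £2090 million.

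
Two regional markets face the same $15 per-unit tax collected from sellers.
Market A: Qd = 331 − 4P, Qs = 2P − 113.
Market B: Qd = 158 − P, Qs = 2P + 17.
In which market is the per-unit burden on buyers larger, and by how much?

Market B, by $5.

Market A: pre-tax P* = $74, Q* = 35; post-tax Q = 15; per-unit burden on buyers = $5.
Market B: pre-tax P* = $47, Q* = 111; post-tax Q = 101; per-unit burden on buyers = $10.
Difference: $5 vs $10 → market B is larger by $5.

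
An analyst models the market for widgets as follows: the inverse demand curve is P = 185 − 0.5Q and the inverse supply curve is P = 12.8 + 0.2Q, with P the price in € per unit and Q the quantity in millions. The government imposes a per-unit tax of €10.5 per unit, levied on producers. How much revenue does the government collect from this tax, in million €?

Rewrite in direct form: Qd = 370 − 2P and Qs = 5P − 64.
Before the tax: set 370 − 2P = 5P − 64 → P* = €62, Q* = 246.
With the tax collected from producers, supply shifts: Qs = 5(P − 10.5) − 64.
Solving gives Q = 231 with consumers paying €69.5 and producers receiving €59 (the €10.5 wedge).
Revenue = t · Q = 10.5 · 231 = €2425.5.

Tax revenue = €2425.5 million.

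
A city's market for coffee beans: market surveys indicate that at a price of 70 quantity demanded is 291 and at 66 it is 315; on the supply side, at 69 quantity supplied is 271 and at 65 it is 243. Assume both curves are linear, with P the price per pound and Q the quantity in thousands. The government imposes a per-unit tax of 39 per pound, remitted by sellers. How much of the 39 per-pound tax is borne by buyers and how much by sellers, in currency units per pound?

Buyers bear 21 per pound; sellers bear 18 per pound.

Demand slope: (315 − 291)/(66 − 70) = -6, so Qd = 711 − 6P.
Supply slope: (243 − 271)/(65 − 69) = 7, so Qs = 7P − 212.
Without the tax, 711 − 6P = 7P − 212 gives 13P = 923, so P* = 71 and Q* = 285.
With the tax collected from sellers, supply shifts: Qs = 7(P − 39) − 212.
New equilibrium: buyers pay 92, sellers receive 53, Q = 159. (Wedge: Pb − Ps = 39.)
Burden on buyers: 21; on sellers: 18. (They sum to 39.)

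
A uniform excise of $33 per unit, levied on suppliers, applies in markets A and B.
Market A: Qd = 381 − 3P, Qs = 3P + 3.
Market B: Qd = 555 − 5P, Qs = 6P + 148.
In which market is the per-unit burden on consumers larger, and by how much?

Market A: pre-tax P* = $63, Q* = 192; post-tax Q = 142.5; per-unit burden on consumers = $16.5.
Market B: pre-tax P* = $37, Q* = 370; post-tax Q = 280; per-unit burden on consumers = $18.
Difference: $16.5 vs $18 → market B is larger by $1.5.

Market B, by $1.5.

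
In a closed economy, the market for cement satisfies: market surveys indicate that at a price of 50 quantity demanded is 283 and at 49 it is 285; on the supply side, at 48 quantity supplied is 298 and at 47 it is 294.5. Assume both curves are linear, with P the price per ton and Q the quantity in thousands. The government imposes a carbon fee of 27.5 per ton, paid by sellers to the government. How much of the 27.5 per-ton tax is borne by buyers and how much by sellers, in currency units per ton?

Buyers bear 17.5 per ton; sellers bear 10 per ton.

Demand slope: (285 − 283)/(49 − 50) = -2, so Qd = 383 − 2P.
Supply slope: (294.5 − 298)/(47 − 48) = 3.5, so Qs = 3.5P + 130.
Without the tax, 383 − 2P = 3.5P + 130 gives 5.5P = 253, so P* = 46 and Q* = 291.
With the tax collected from sellers, supply shifts: Qs = 3.5(P − 27.5) + 130.
New equilibrium: buyers pay 63.5, sellers receive 36, Q = 256. (Wedge: Pb − Ps = 27.5.)
Burden on buyers: 17.5; on sellers: 10. (They sum to 27.5.)
The less price-elastic side of the market bears the larger share of a per-unit tax.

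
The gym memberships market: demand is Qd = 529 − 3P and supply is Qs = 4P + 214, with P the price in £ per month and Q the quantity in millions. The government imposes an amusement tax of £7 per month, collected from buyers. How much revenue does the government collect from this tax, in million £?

Tax revenue = £2674 million.

Without the tax, 529 − 3P = 4P + 214 gives 7P = 315, so P* = £45 and Q* = 394.
With the tax collected from buyers, demand (in seller-price terms) shifts: Qd = 529 − 3(P + 7).
New equilibrium: buyers pay £49, sellers receive £42, Q = 382. (Wedge: Pb − Ps = 7.)
Revenue = t · Q = 7 · 382 = £2674.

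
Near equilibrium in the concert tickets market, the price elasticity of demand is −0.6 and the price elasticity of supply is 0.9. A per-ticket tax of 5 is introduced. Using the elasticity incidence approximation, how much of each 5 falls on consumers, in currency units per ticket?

Incidence ratio: consumers' share ≈ εs / (εs + |εd|) = 0.9 / (0.9 + 0.6) = 0.6.
So consumers bear ≈ 0.6 × 5 = 3; suppliers bear 2.

Consumers bear ≈ 3 per ticket.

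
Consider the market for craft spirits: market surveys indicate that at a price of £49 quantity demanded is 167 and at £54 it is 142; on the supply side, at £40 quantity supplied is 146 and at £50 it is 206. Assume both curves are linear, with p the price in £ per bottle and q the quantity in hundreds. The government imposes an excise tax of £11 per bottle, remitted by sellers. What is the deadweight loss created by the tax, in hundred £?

Deadweight loss = £165 hundred.

Demand slope: (142 − 167)/(54 − 49) = -5, so qd = 412 − 5p.
Supply slope: (206 − 146)/(50 − 40) = 6, so qs = 6p − 94.
Without the tax, 412 − 5p = 6p − 94 gives 11p = 506, so p* = £46 and q* = 182.
With the tax collected from sellers, supply shifts: qs = 6(p − 11) − 94.
New equilibrium: consumers pay £52, sellers receive £41, q = 152. (Wedge: pb − ps = 11.)
Quantity falls by |ΔQ| = |182 − 152| = 30.
DWL = ½ · t · |ΔQ| = ½ · 11 · 30 = £165.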